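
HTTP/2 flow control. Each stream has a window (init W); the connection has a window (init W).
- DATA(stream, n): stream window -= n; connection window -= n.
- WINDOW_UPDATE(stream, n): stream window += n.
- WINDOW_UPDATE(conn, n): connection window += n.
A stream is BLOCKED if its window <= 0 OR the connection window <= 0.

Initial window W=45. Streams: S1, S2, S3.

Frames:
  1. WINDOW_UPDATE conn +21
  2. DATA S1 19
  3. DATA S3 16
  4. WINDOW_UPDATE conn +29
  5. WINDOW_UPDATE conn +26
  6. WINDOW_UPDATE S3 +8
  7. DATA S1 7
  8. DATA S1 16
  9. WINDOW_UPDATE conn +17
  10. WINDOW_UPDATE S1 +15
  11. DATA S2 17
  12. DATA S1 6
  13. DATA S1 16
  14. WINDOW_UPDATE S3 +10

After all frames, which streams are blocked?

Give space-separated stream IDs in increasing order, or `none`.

Answer: S1

Derivation:
Op 1: conn=66 S1=45 S2=45 S3=45 blocked=[]
Op 2: conn=47 S1=26 S2=45 S3=45 blocked=[]
Op 3: conn=31 S1=26 S2=45 S3=29 blocked=[]
Op 4: conn=60 S1=26 S2=45 S3=29 blocked=[]
Op 5: conn=86 S1=26 S2=45 S3=29 blocked=[]
Op 6: conn=86 S1=26 S2=45 S3=37 blocked=[]
Op 7: conn=79 S1=19 S2=45 S3=37 blocked=[]
Op 8: conn=63 S1=3 S2=45 S3=37 blocked=[]
Op 9: conn=80 S1=3 S2=45 S3=37 blocked=[]
Op 10: conn=80 S1=18 S2=45 S3=37 blocked=[]
Op 11: conn=63 S1=18 S2=28 S3=37 blocked=[]
Op 12: conn=57 S1=12 S2=28 S3=37 blocked=[]
Op 13: conn=41 S1=-4 S2=28 S3=37 blocked=[1]
Op 14: conn=41 S1=-4 S2=28 S3=47 blocked=[1]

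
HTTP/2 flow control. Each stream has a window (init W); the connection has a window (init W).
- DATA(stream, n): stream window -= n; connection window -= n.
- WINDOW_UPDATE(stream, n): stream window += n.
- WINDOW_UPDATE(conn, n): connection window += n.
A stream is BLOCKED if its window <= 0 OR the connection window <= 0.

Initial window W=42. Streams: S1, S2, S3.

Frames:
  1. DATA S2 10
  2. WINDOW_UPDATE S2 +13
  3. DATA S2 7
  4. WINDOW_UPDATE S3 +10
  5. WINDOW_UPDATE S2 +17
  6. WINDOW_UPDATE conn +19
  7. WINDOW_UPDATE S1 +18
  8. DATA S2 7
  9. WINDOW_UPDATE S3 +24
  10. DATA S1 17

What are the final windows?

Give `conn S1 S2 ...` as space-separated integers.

Op 1: conn=32 S1=42 S2=32 S3=42 blocked=[]
Op 2: conn=32 S1=42 S2=45 S3=42 blocked=[]
Op 3: conn=25 S1=42 S2=38 S3=42 blocked=[]
Op 4: conn=25 S1=42 S2=38 S3=52 blocked=[]
Op 5: conn=25 S1=42 S2=55 S3=52 blocked=[]
Op 6: conn=44 S1=42 S2=55 S3=52 blocked=[]
Op 7: conn=44 S1=60 S2=55 S3=52 blocked=[]
Op 8: conn=37 S1=60 S2=48 S3=52 blocked=[]
Op 9: conn=37 S1=60 S2=48 S3=76 blocked=[]
Op 10: conn=20 S1=43 S2=48 S3=76 blocked=[]

Answer: 20 43 48 76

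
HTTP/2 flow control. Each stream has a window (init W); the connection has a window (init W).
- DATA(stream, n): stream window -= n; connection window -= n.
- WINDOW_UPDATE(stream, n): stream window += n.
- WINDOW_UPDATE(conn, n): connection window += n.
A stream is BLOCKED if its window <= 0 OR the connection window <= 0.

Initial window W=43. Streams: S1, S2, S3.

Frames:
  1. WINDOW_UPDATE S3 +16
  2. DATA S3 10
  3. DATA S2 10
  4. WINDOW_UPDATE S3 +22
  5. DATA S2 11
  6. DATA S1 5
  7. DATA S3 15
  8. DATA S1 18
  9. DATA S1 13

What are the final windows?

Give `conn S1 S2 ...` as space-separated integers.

Op 1: conn=43 S1=43 S2=43 S3=59 blocked=[]
Op 2: conn=33 S1=43 S2=43 S3=49 blocked=[]
Op 3: conn=23 S1=43 S2=33 S3=49 blocked=[]
Op 4: conn=23 S1=43 S2=33 S3=71 blocked=[]
Op 5: conn=12 S1=43 S2=22 S3=71 blocked=[]
Op 6: conn=7 S1=38 S2=22 S3=71 blocked=[]
Op 7: conn=-8 S1=38 S2=22 S3=56 blocked=[1, 2, 3]
Op 8: conn=-26 S1=20 S2=22 S3=56 blocked=[1, 2, 3]
Op 9: conn=-39 S1=7 S2=22 S3=56 blocked=[1, 2, 3]

Answer: -39 7 22 56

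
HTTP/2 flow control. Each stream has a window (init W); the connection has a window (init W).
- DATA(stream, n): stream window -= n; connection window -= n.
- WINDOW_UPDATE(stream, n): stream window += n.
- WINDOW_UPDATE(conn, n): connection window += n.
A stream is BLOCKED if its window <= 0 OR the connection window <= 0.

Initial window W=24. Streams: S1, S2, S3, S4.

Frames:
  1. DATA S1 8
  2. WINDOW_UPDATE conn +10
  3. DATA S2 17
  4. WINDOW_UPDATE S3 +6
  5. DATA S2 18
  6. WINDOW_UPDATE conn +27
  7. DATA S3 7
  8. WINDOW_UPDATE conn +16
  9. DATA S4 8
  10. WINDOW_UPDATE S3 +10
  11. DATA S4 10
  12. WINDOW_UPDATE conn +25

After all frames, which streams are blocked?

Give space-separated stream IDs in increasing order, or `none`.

Answer: S2

Derivation:
Op 1: conn=16 S1=16 S2=24 S3=24 S4=24 blocked=[]
Op 2: conn=26 S1=16 S2=24 S3=24 S4=24 blocked=[]
Op 3: conn=9 S1=16 S2=7 S3=24 S4=24 blocked=[]
Op 4: conn=9 S1=16 S2=7 S3=30 S4=24 blocked=[]
Op 5: conn=-9 S1=16 S2=-11 S3=30 S4=24 blocked=[1, 2, 3, 4]
Op 6: conn=18 S1=16 S2=-11 S3=30 S4=24 blocked=[2]
Op 7: conn=11 S1=16 S2=-11 S3=23 S4=24 blocked=[2]
Op 8: conn=27 S1=16 S2=-11 S3=23 S4=24 blocked=[2]
Op 9: conn=19 S1=16 S2=-11 S3=23 S4=16 blocked=[2]
Op 10: conn=19 S1=16 S2=-11 S3=33 S4=16 blocked=[2]
Op 11: conn=9 S1=16 S2=-11 S3=33 S4=6 blocked=[2]
Op 12: conn=34 S1=16 S2=-11 S3=33 S4=6 blocked=[2]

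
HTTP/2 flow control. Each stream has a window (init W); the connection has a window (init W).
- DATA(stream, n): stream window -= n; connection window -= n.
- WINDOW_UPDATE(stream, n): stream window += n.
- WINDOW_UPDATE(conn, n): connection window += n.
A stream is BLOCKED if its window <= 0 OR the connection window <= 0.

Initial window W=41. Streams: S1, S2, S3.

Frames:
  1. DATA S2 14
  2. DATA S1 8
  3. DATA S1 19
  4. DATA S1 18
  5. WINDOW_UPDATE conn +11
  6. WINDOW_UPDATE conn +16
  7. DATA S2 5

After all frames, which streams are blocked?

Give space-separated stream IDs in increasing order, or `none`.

Op 1: conn=27 S1=41 S2=27 S3=41 blocked=[]
Op 2: conn=19 S1=33 S2=27 S3=41 blocked=[]
Op 3: conn=0 S1=14 S2=27 S3=41 blocked=[1, 2, 3]
Op 4: conn=-18 S1=-4 S2=27 S3=41 blocked=[1, 2, 3]
Op 5: conn=-7 S1=-4 S2=27 S3=41 blocked=[1, 2, 3]
Op 6: conn=9 S1=-4 S2=27 S3=41 blocked=[1]
Op 7: conn=4 S1=-4 S2=22 S3=41 blocked=[1]

Answer: S1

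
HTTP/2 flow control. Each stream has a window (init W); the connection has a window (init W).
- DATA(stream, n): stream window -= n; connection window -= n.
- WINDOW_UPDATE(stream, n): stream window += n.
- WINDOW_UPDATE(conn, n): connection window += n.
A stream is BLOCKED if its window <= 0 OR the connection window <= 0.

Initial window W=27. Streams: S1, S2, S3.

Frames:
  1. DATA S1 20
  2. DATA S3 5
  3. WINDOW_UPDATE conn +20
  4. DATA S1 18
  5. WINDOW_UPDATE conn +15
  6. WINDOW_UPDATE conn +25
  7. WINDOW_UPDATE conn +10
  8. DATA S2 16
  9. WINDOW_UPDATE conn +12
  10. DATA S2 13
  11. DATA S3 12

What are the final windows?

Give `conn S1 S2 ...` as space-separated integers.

Op 1: conn=7 S1=7 S2=27 S3=27 blocked=[]
Op 2: conn=2 S1=7 S2=27 S3=22 blocked=[]
Op 3: conn=22 S1=7 S2=27 S3=22 blocked=[]
Op 4: conn=4 S1=-11 S2=27 S3=22 blocked=[1]
Op 5: conn=19 S1=-11 S2=27 S3=22 blocked=[1]
Op 6: conn=44 S1=-11 S2=27 S3=22 blocked=[1]
Op 7: conn=54 S1=-11 S2=27 S3=22 blocked=[1]
Op 8: conn=38 S1=-11 S2=11 S3=22 blocked=[1]
Op 9: conn=50 S1=-11 S2=11 S3=22 blocked=[1]
Op 10: conn=37 S1=-11 S2=-2 S3=22 blocked=[1, 2]
Op 11: conn=25 S1=-11 S2=-2 S3=10 blocked=[1, 2]

Answer: 25 -11 -2 10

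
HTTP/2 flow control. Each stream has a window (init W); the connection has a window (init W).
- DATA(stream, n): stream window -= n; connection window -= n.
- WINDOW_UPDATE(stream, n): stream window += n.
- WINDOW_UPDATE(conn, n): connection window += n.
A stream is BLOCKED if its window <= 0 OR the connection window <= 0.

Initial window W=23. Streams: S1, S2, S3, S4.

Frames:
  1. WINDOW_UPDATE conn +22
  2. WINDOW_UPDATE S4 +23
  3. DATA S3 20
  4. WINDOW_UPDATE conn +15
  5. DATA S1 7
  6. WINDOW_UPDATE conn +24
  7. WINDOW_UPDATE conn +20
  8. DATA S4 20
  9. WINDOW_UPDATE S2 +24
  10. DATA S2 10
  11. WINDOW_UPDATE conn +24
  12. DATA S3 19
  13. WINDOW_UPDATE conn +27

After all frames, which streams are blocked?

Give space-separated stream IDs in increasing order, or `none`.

Answer: S3

Derivation:
Op 1: conn=45 S1=23 S2=23 S3=23 S4=23 blocked=[]
Op 2: conn=45 S1=23 S2=23 S3=23 S4=46 blocked=[]
Op 3: conn=25 S1=23 S2=23 S3=3 S4=46 blocked=[]
Op 4: conn=40 S1=23 S2=23 S3=3 S4=46 blocked=[]
Op 5: conn=33 S1=16 S2=23 S3=3 S4=46 blocked=[]
Op 6: conn=57 S1=16 S2=23 S3=3 S4=46 blocked=[]
Op 7: conn=77 S1=16 S2=23 S3=3 S4=46 blocked=[]
Op 8: conn=57 S1=16 S2=23 S3=3 S4=26 blocked=[]
Op 9: conn=57 S1=16 S2=47 S3=3 S4=26 blocked=[]
Op 10: conn=47 S1=16 S2=37 S3=3 S4=26 blocked=[]
Op 11: conn=71 S1=16 S2=37 S3=3 S4=26 blocked=[]
Op 12: conn=52 S1=16 S2=37 S3=-16 S4=26 blocked=[3]
Op 13: conn=79 S1=16 S2=37 S3=-16 S4=26 blocked=[3]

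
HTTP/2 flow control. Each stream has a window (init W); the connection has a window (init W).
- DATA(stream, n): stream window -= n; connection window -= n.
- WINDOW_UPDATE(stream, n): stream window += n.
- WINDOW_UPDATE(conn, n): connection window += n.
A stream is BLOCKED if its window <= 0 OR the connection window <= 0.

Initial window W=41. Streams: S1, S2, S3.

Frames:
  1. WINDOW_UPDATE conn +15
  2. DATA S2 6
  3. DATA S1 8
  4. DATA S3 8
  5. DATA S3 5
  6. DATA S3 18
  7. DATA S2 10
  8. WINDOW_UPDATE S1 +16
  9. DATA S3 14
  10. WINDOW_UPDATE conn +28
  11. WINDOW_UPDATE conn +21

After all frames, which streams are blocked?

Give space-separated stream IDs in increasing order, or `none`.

Answer: S3

Derivation:
Op 1: conn=56 S1=41 S2=41 S3=41 blocked=[]
Op 2: conn=50 S1=41 S2=35 S3=41 blocked=[]
Op 3: conn=42 S1=33 S2=35 S3=41 blocked=[]
Op 4: conn=34 S1=33 S2=35 S3=33 blocked=[]
Op 5: conn=29 S1=33 S2=35 S3=28 blocked=[]
Op 6: conn=11 S1=33 S2=35 S3=10 blocked=[]
Op 7: conn=1 S1=33 S2=25 S3=10 blocked=[]
Op 8: conn=1 S1=49 S2=25 S3=10 blocked=[]
Op 9: conn=-13 S1=49 S2=25 S3=-4 blocked=[1, 2, 3]
Op 10: conn=15 S1=49 S2=25 S3=-4 blocked=[3]
Op 11: conn=36 S1=49 S2=25 S3=-4 blocked=[3]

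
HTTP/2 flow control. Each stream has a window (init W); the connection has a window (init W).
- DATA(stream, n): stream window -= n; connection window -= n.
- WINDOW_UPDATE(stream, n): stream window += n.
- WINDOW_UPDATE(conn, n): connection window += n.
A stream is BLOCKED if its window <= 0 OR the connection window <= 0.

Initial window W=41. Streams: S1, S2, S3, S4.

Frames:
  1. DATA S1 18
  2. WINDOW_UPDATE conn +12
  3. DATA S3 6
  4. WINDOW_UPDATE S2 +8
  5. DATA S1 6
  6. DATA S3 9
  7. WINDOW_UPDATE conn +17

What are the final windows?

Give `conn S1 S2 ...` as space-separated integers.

Answer: 31 17 49 26 41

Derivation:
Op 1: conn=23 S1=23 S2=41 S3=41 S4=41 blocked=[]
Op 2: conn=35 S1=23 S2=41 S3=41 S4=41 blocked=[]
Op 3: conn=29 S1=23 S2=41 S3=35 S4=41 blocked=[]
Op 4: conn=29 S1=23 S2=49 S3=35 S4=41 blocked=[]
Op 5: conn=23 S1=17 S2=49 S3=35 S4=41 blocked=[]
Op 6: conn=14 S1=17 S2=49 S3=26 S4=41 blocked=[]
Op 7: conn=31 S1=17 S2=49 S3=26 S4=41 blocked=[]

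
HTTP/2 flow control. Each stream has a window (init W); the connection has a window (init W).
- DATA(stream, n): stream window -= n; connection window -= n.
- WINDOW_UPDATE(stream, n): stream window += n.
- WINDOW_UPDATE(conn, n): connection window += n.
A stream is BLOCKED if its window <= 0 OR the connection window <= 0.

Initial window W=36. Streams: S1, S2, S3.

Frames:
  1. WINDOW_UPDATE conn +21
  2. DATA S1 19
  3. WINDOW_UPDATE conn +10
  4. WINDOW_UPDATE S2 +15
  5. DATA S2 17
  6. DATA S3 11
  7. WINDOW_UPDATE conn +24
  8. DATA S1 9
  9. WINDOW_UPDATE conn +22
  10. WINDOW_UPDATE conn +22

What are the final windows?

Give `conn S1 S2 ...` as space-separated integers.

Answer: 79 8 34 25

Derivation:
Op 1: conn=57 S1=36 S2=36 S3=36 blocked=[]
Op 2: conn=38 S1=17 S2=36 S3=36 blocked=[]
Op 3: conn=48 S1=17 S2=36 S3=36 blocked=[]
Op 4: conn=48 S1=17 S2=51 S3=36 blocked=[]
Op 5: conn=31 S1=17 S2=34 S3=36 blocked=[]
Op 6: conn=20 S1=17 S2=34 S3=25 blocked=[]
Op 7: conn=44 S1=17 S2=34 S3=25 blocked=[]
Op 8: conn=35 S1=8 S2=34 S3=25 blocked=[]
Op 9: conn=57 S1=8 S2=34 S3=25 blocked=[]
Op 10: conn=79 S1=8 S2=34 S3=25 blocked=[]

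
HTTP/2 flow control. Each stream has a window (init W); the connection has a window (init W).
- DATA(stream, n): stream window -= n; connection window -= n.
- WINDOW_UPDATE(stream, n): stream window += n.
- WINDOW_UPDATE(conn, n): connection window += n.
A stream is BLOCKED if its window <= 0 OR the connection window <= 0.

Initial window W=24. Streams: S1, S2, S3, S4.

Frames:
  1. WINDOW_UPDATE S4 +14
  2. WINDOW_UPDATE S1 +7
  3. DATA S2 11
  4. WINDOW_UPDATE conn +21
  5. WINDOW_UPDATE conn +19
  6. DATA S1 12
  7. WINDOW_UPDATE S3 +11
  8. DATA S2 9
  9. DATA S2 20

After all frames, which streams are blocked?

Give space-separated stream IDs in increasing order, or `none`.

Op 1: conn=24 S1=24 S2=24 S3=24 S4=38 blocked=[]
Op 2: conn=24 S1=31 S2=24 S3=24 S4=38 blocked=[]
Op 3: conn=13 S1=31 S2=13 S3=24 S4=38 blocked=[]
Op 4: conn=34 S1=31 S2=13 S3=24 S4=38 blocked=[]
Op 5: conn=53 S1=31 S2=13 S3=24 S4=38 blocked=[]
Op 6: conn=41 S1=19 S2=13 S3=24 S4=38 blocked=[]
Op 7: conn=41 S1=19 S2=13 S3=35 S4=38 blocked=[]
Op 8: conn=32 S1=19 S2=4 S3=35 S4=38 blocked=[]
Op 9: conn=12 S1=19 S2=-16 S3=35 S4=38 blocked=[2]

Answer: S2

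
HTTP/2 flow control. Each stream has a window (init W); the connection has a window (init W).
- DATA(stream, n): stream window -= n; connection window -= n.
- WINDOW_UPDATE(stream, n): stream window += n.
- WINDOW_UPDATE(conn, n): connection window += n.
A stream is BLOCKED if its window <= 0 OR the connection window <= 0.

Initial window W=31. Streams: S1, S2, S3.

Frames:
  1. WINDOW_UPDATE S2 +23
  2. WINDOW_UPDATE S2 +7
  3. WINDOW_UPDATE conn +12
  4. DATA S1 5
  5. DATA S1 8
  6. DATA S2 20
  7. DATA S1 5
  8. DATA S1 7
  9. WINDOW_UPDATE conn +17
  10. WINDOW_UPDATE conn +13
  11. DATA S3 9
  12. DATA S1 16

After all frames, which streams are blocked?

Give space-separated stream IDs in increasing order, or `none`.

Answer: S1

Derivation:
Op 1: conn=31 S1=31 S2=54 S3=31 blocked=[]
Op 2: conn=31 S1=31 S2=61 S3=31 blocked=[]
Op 3: conn=43 S1=31 S2=61 S3=31 blocked=[]
Op 4: conn=38 S1=26 S2=61 S3=31 blocked=[]
Op 5: conn=30 S1=18 S2=61 S3=31 blocked=[]
Op 6: conn=10 S1=18 S2=41 S3=31 blocked=[]
Op 7: conn=5 S1=13 S2=41 S3=31 blocked=[]
Op 8: conn=-2 S1=6 S2=41 S3=31 blocked=[1, 2, 3]
Op 9: conn=15 S1=6 S2=41 S3=31 blocked=[]
Op 10: conn=28 S1=6 S2=41 S3=31 blocked=[]
Op 11: conn=19 S1=6 S2=41 S3=22 blocked=[]
Op 12: conn=3 S1=-10 S2=41 S3=22 blocked=[1]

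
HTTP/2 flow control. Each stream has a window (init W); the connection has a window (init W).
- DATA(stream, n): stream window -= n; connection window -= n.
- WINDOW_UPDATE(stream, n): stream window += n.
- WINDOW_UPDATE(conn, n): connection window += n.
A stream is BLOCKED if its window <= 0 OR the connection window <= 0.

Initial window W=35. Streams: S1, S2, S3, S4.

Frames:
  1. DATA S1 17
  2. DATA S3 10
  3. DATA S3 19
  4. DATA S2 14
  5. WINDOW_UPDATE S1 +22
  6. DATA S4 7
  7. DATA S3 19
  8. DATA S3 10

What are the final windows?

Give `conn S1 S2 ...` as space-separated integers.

Op 1: conn=18 S1=18 S2=35 S3=35 S4=35 blocked=[]
Op 2: conn=8 S1=18 S2=35 S3=25 S4=35 blocked=[]
Op 3: conn=-11 S1=18 S2=35 S3=6 S4=35 blocked=[1, 2, 3, 4]
Op 4: conn=-25 S1=18 S2=21 S3=6 S4=35 blocked=[1, 2, 3, 4]
Op 5: conn=-25 S1=40 S2=21 S3=6 S4=35 blocked=[1, 2, 3, 4]
Op 6: conn=-32 S1=40 S2=21 S3=6 S4=28 blocked=[1, 2, 3, 4]
Op 7: conn=-51 S1=40 S2=21 S3=-13 S4=28 blocked=[1, 2, 3, 4]
Op 8: conn=-61 S1=40 S2=21 S3=-23 S4=28 blocked=[1, 2, 3, 4]

Answer: -61 40 21 -23 28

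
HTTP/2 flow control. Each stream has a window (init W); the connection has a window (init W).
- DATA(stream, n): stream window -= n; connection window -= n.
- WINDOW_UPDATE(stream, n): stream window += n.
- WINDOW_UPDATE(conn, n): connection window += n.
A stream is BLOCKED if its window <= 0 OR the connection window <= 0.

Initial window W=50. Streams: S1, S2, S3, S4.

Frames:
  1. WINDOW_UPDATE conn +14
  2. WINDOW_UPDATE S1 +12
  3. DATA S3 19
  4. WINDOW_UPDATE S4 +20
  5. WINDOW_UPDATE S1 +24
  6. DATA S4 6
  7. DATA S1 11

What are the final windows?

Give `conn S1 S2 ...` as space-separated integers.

Answer: 28 75 50 31 64

Derivation:
Op 1: conn=64 S1=50 S2=50 S3=50 S4=50 blocked=[]
Op 2: conn=64 S1=62 S2=50 S3=50 S4=50 blocked=[]
Op 3: conn=45 S1=62 S2=50 S3=31 S4=50 blocked=[]
Op 4: conn=45 S1=62 S2=50 S3=31 S4=70 blocked=[]
Op 5: conn=45 S1=86 S2=50 S3=31 S4=70 blocked=[]
Op 6: conn=39 S1=86 S2=50 S3=31 S4=64 blocked=[]
Op 7: conn=28 S1=75 S2=50 S3=31 S4=64 blocked=[]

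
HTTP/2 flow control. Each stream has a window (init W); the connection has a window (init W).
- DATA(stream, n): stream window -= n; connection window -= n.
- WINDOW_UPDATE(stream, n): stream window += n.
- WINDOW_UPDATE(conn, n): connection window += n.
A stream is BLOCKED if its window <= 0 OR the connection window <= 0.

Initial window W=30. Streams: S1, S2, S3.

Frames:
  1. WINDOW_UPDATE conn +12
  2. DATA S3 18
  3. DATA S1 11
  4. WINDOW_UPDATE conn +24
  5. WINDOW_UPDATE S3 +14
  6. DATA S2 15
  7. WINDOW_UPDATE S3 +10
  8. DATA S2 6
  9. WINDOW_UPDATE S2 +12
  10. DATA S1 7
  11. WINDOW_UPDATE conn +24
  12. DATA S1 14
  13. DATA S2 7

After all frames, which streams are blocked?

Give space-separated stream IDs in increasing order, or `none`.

Answer: S1

Derivation:
Op 1: conn=42 S1=30 S2=30 S3=30 blocked=[]
Op 2: conn=24 S1=30 S2=30 S3=12 blocked=[]
Op 3: conn=13 S1=19 S2=30 S3=12 blocked=[]
Op 4: conn=37 S1=19 S2=30 S3=12 blocked=[]
Op 5: conn=37 S1=19 S2=30 S3=26 blocked=[]
Op 6: conn=22 S1=19 S2=15 S3=26 blocked=[]
Op 7: conn=22 S1=19 S2=15 S3=36 blocked=[]
Op 8: conn=16 S1=19 S2=9 S3=36 blocked=[]
Op 9: conn=16 S1=19 S2=21 S3=36 blocked=[]
Op 10: conn=9 S1=12 S2=21 S3=36 blocked=[]
Op 11: conn=33 S1=12 S2=21 S3=36 blocked=[]
Op 12: conn=19 S1=-2 S2=21 S3=36 blocked=[1]
Op 13: conn=12 S1=-2 S2=14 S3=36 blocked=[1]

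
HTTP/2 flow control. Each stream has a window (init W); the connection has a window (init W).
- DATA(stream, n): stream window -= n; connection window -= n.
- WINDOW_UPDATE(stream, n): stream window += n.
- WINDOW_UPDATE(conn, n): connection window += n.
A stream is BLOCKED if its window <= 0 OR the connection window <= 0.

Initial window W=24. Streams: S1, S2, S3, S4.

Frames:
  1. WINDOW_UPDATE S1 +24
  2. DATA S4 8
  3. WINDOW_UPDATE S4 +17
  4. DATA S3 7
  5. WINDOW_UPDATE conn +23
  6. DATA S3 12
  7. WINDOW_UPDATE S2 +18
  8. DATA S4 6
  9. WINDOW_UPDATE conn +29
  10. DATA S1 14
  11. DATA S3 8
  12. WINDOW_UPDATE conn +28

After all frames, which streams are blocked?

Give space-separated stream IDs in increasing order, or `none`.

Op 1: conn=24 S1=48 S2=24 S3=24 S4=24 blocked=[]
Op 2: conn=16 S1=48 S2=24 S3=24 S4=16 blocked=[]
Op 3: conn=16 S1=48 S2=24 S3=24 S4=33 blocked=[]
Op 4: conn=9 S1=48 S2=24 S3=17 S4=33 blocked=[]
Op 5: conn=32 S1=48 S2=24 S3=17 S4=33 blocked=[]
Op 6: conn=20 S1=48 S2=24 S3=5 S4=33 blocked=[]
Op 7: conn=20 S1=48 S2=42 S3=5 S4=33 blocked=[]
Op 8: conn=14 S1=48 S2=42 S3=5 S4=27 blocked=[]
Op 9: conn=43 S1=48 S2=42 S3=5 S4=27 blocked=[]
Op 10: conn=29 S1=34 S2=42 S3=5 S4=27 blocked=[]
Op 11: conn=21 S1=34 S2=42 S3=-3 S4=27 blocked=[3]
Op 12: conn=49 S1=34 S2=42 S3=-3 S4=27 blocked=[3]

Answer: S3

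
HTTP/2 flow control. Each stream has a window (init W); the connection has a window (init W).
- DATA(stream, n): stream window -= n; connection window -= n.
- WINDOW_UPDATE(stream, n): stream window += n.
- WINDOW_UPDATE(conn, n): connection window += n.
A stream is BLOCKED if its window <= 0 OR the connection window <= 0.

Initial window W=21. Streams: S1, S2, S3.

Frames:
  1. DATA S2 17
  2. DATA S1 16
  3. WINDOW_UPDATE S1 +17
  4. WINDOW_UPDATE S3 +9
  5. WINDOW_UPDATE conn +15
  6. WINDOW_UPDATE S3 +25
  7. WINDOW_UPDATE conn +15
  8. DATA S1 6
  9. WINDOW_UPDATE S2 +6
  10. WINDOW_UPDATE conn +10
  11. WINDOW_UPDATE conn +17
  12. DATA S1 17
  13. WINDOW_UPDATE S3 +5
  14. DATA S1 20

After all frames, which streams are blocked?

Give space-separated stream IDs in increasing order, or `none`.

Answer: S1

Derivation:
Op 1: conn=4 S1=21 S2=4 S3=21 blocked=[]
Op 2: conn=-12 S1=5 S2=4 S3=21 blocked=[1, 2, 3]
Op 3: conn=-12 S1=22 S2=4 S3=21 blocked=[1, 2, 3]
Op 4: conn=-12 S1=22 S2=4 S3=30 blocked=[1, 2, 3]
Op 5: conn=3 S1=22 S2=4 S3=30 blocked=[]
Op 6: conn=3 S1=22 S2=4 S3=55 blocked=[]
Op 7: conn=18 S1=22 S2=4 S3=55 blocked=[]
Op 8: conn=12 S1=16 S2=4 S3=55 blocked=[]
Op 9: conn=12 S1=16 S2=10 S3=55 blocked=[]
Op 10: conn=22 S1=16 S2=10 S3=55 blocked=[]
Op 11: conn=39 S1=16 S2=10 S3=55 blocked=[]
Op 12: conn=22 S1=-1 S2=10 S3=55 blocked=[1]
Op 13: conn=22 S1=-1 S2=10 S3=60 blocked=[1]
Op 14: conn=2 S1=-21 S2=10 S3=60 blocked=[1]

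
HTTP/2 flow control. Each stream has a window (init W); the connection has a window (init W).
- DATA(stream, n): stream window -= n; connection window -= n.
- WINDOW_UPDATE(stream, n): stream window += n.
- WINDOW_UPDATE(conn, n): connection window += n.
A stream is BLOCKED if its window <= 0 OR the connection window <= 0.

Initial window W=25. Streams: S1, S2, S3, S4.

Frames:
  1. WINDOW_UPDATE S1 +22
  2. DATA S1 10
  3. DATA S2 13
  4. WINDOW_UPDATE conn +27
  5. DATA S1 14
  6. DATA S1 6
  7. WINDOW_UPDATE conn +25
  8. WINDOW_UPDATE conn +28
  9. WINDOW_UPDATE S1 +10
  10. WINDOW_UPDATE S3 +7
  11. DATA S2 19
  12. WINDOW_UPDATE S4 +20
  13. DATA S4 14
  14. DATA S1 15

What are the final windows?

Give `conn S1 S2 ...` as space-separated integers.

Answer: 14 12 -7 32 31

Derivation:
Op 1: conn=25 S1=47 S2=25 S3=25 S4=25 blocked=[]
Op 2: conn=15 S1=37 S2=25 S3=25 S4=25 blocked=[]
Op 3: conn=2 S1=37 S2=12 S3=25 S4=25 blocked=[]
Op 4: conn=29 S1=37 S2=12 S3=25 S4=25 blocked=[]
Op 5: conn=15 S1=23 S2=12 S3=25 S4=25 blocked=[]
Op 6: conn=9 S1=17 S2=12 S3=25 S4=25 blocked=[]
Op 7: conn=34 S1=17 S2=12 S3=25 S4=25 blocked=[]
Op 8: conn=62 S1=17 S2=12 S3=25 S4=25 blocked=[]
Op 9: conn=62 S1=27 S2=12 S3=25 S4=25 blocked=[]
Op 10: conn=62 S1=27 S2=12 S3=32 S4=25 blocked=[]
Op 11: conn=43 S1=27 S2=-7 S3=32 S4=25 blocked=[2]
Op 12: conn=43 S1=27 S2=-7 S3=32 S4=45 blocked=[2]
Op 13: conn=29 S1=27 S2=-7 S3=32 S4=31 blocked=[2]
Op 14: conn=14 S1=12 S2=-7 S3=32 S4=31 blocked=[2]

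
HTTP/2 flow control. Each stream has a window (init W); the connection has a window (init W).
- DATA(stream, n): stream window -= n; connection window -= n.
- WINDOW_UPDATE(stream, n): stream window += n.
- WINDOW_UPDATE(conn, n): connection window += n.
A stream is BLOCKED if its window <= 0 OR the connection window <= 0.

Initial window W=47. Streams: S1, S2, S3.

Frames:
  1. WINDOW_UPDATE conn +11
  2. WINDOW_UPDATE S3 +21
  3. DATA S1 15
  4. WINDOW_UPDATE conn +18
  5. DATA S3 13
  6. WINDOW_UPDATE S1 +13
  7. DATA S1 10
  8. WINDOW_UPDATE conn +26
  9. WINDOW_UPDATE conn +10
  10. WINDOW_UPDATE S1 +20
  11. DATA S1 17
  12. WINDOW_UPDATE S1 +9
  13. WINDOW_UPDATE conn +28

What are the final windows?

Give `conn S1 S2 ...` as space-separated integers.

Answer: 85 47 47 55

Derivation:
Op 1: conn=58 S1=47 S2=47 S3=47 blocked=[]
Op 2: conn=58 S1=47 S2=47 S3=68 blocked=[]
Op 3: conn=43 S1=32 S2=47 S3=68 blocked=[]
Op 4: conn=61 S1=32 S2=47 S3=68 blocked=[]
Op 5: conn=48 S1=32 S2=47 S3=55 blocked=[]
Op 6: conn=48 S1=45 S2=47 S3=55 blocked=[]
Op 7: conn=38 S1=35 S2=47 S3=55 blocked=[]
Op 8: conn=64 S1=35 S2=47 S3=55 blocked=[]
Op 9: conn=74 S1=35 S2=47 S3=55 blocked=[]
Op 10: conn=74 S1=55 S2=47 S3=55 blocked=[]
Op 11: conn=57 S1=38 S2=47 S3=55 blocked=[]
Op 12: conn=57 S1=47 S2=47 S3=55 blocked=[]
Op 13: conn=85 S1=47 S2=47 S3=55 blocked=[]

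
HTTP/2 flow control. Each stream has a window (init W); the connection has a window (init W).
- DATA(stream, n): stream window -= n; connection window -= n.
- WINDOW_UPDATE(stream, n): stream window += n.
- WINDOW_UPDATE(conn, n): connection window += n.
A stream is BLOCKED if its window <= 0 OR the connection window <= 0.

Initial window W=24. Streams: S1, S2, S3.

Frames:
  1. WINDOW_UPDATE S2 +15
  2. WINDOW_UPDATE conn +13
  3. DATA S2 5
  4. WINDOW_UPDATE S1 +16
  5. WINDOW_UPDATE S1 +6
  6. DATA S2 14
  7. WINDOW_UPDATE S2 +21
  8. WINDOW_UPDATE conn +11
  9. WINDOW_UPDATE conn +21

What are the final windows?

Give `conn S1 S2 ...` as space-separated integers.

Answer: 50 46 41 24

Derivation:
Op 1: conn=24 S1=24 S2=39 S3=24 blocked=[]
Op 2: conn=37 S1=24 S2=39 S3=24 blocked=[]
Op 3: conn=32 S1=24 S2=34 S3=24 blocked=[]
Op 4: conn=32 S1=40 S2=34 S3=24 blocked=[]
Op 5: conn=32 S1=46 S2=34 S3=24 blocked=[]
Op 6: conn=18 S1=46 S2=20 S3=24 blocked=[]
Op 7: conn=18 S1=46 S2=41 S3=24 blocked=[]
Op 8: conn=29 S1=46 S2=41 S3=24 blocked=[]
Op 9: conn=50 S1=46 S2=41 S3=24 blocked=[]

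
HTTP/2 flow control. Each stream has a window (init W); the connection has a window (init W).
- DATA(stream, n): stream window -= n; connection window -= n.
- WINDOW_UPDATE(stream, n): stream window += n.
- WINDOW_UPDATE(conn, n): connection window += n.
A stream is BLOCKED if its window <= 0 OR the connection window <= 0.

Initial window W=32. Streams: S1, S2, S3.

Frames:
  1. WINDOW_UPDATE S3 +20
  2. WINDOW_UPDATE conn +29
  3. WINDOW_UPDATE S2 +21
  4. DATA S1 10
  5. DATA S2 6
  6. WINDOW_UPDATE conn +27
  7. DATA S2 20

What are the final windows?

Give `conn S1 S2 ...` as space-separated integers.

Op 1: conn=32 S1=32 S2=32 S3=52 blocked=[]
Op 2: conn=61 S1=32 S2=32 S3=52 blocked=[]
Op 3: conn=61 S1=32 S2=53 S3=52 blocked=[]
Op 4: conn=51 S1=22 S2=53 S3=52 blocked=[]
Op 5: conn=45 S1=22 S2=47 S3=52 blocked=[]
Op 6: conn=72 S1=22 S2=47 S3=52 blocked=[]
Op 7: conn=52 S1=22 S2=27 S3=52 blocked=[]

Answer: 52 22 27 52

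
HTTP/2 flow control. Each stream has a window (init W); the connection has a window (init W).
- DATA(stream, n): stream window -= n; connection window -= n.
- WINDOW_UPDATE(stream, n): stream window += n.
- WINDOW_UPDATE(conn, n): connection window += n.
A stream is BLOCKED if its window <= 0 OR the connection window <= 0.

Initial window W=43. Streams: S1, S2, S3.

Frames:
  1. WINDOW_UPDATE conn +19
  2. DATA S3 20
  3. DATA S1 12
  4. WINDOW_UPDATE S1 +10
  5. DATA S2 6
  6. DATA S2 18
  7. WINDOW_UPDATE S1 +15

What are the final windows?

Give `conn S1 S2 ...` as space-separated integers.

Answer: 6 56 19 23

Derivation:
Op 1: conn=62 S1=43 S2=43 S3=43 blocked=[]
Op 2: conn=42 S1=43 S2=43 S3=23 blocked=[]
Op 3: conn=30 S1=31 S2=43 S3=23 blocked=[]
Op 4: conn=30 S1=41 S2=43 S3=23 blocked=[]
Op 5: conn=24 S1=41 S2=37 S3=23 blocked=[]
Op 6: conn=6 S1=41 S2=19 S3=23 blocked=[]
Op 7: conn=6 S1=56 S2=19 S3=23 blocked=[]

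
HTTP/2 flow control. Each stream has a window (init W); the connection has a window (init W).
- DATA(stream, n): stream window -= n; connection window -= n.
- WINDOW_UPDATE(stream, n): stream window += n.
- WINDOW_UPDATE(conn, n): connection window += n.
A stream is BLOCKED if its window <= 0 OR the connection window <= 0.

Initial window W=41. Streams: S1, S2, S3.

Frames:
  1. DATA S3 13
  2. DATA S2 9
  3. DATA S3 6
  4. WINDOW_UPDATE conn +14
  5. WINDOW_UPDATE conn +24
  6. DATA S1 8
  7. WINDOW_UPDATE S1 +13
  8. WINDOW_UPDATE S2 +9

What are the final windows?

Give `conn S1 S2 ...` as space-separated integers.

Answer: 43 46 41 22

Derivation:
Op 1: conn=28 S1=41 S2=41 S3=28 blocked=[]
Op 2: conn=19 S1=41 S2=32 S3=28 blocked=[]
Op 3: conn=13 S1=41 S2=32 S3=22 blocked=[]
Op 4: conn=27 S1=41 S2=32 S3=22 blocked=[]
Op 5: conn=51 S1=41 S2=32 S3=22 blocked=[]
Op 6: conn=43 S1=33 S2=32 S3=22 blocked=[]
Op 7: conn=43 S1=46 S2=32 S3=22 blocked=[]
Op 8: conn=43 S1=46 S2=41 S3=22 blocked=[]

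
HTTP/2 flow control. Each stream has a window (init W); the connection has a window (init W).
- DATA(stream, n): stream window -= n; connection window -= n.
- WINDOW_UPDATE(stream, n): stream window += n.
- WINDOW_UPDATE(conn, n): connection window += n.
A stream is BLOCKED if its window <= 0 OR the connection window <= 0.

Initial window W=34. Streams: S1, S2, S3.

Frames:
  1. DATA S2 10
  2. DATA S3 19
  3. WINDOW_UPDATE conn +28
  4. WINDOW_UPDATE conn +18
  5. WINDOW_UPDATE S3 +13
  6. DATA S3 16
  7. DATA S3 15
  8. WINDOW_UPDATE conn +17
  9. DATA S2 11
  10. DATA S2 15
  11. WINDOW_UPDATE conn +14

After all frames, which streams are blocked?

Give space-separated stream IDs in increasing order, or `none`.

Answer: S2 S3

Derivation:
Op 1: conn=24 S1=34 S2=24 S3=34 blocked=[]
Op 2: conn=5 S1=34 S2=24 S3=15 blocked=[]
Op 3: conn=33 S1=34 S2=24 S3=15 blocked=[]
Op 4: conn=51 S1=34 S2=24 S3=15 blocked=[]
Op 5: conn=51 S1=34 S2=24 S3=28 blocked=[]
Op 6: conn=35 S1=34 S2=24 S3=12 blocked=[]
Op 7: conn=20 S1=34 S2=24 S3=-3 blocked=[3]
Op 8: conn=37 S1=34 S2=24 S3=-3 blocked=[3]
Op 9: conn=26 S1=34 S2=13 S3=-3 blocked=[3]
Op 10: conn=11 S1=34 S2=-2 S3=-3 blocked=[2, 3]
Op 11: conn=25 S1=34 S2=-2 S3=-3 blocked=[2, 3]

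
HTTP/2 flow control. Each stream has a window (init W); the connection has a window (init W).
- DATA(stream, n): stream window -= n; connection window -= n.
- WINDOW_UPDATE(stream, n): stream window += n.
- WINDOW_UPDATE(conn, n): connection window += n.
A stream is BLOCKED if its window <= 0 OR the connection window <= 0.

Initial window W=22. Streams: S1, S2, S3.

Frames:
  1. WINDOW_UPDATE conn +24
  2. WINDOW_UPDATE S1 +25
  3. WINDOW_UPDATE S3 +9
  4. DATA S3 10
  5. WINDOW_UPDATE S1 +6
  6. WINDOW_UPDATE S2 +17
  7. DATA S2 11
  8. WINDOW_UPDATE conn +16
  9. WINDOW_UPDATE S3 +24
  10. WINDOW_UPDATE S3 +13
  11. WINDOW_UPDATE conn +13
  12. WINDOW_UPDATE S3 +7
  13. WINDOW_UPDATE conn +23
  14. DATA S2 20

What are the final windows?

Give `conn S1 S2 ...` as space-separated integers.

Answer: 57 53 8 65

Derivation:
Op 1: conn=46 S1=22 S2=22 S3=22 blocked=[]
Op 2: conn=46 S1=47 S2=22 S3=22 blocked=[]
Op 3: conn=46 S1=47 S2=22 S3=31 blocked=[]
Op 4: conn=36 S1=47 S2=22 S3=21 blocked=[]
Op 5: conn=36 S1=53 S2=22 S3=21 blocked=[]
Op 6: conn=36 S1=53 S2=39 S3=21 blocked=[]
Op 7: conn=25 S1=53 S2=28 S3=21 blocked=[]
Op 8: conn=41 S1=53 S2=28 S3=21 blocked=[]
Op 9: conn=41 S1=53 S2=28 S3=45 blocked=[]
Op 10: conn=41 S1=53 S2=28 S3=58 blocked=[]
Op 11: conn=54 S1=53 S2=28 S3=58 blocked=[]
Op 12: conn=54 S1=53 S2=28 S3=65 blocked=[]
Op 13: conn=77 S1=53 S2=28 S3=65 blocked=[]
Op 14: conn=57 S1=53 S2=8 S3=65 blocked=[]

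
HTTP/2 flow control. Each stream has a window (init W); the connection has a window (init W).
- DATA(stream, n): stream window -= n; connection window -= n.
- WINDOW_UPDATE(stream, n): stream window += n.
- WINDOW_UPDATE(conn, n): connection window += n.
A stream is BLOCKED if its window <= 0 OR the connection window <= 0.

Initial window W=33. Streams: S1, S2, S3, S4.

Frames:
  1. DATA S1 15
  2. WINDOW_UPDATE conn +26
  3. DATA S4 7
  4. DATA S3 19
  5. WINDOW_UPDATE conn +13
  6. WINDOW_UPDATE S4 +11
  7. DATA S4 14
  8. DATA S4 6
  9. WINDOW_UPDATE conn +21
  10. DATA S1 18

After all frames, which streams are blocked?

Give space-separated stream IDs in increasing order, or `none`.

Op 1: conn=18 S1=18 S2=33 S3=33 S4=33 blocked=[]
Op 2: conn=44 S1=18 S2=33 S3=33 S4=33 blocked=[]
Op 3: conn=37 S1=18 S2=33 S3=33 S4=26 blocked=[]
Op 4: conn=18 S1=18 S2=33 S3=14 S4=26 blocked=[]
Op 5: conn=31 S1=18 S2=33 S3=14 S4=26 blocked=[]
Op 6: conn=31 S1=18 S2=33 S3=14 S4=37 blocked=[]
Op 7: conn=17 S1=18 S2=33 S3=14 S4=23 blocked=[]
Op 8: conn=11 S1=18 S2=33 S3=14 S4=17 blocked=[]
Op 9: conn=32 S1=18 S2=33 S3=14 S4=17 blocked=[]
Op 10: conn=14 S1=0 S2=33 S3=14 S4=17 blocked=[1]

Answer: S1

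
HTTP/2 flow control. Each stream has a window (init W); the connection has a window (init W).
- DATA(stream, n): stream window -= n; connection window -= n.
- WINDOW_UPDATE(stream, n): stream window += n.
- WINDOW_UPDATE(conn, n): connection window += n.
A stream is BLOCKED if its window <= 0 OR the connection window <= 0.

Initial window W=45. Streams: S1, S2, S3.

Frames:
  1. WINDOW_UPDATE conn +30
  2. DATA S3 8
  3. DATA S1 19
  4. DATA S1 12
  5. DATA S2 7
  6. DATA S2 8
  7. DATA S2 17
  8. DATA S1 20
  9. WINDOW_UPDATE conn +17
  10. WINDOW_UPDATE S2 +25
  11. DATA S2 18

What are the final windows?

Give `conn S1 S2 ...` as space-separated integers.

Answer: -17 -6 20 37

Derivation:
Op 1: conn=75 S1=45 S2=45 S3=45 blocked=[]
Op 2: conn=67 S1=45 S2=45 S3=37 blocked=[]
Op 3: conn=48 S1=26 S2=45 S3=37 blocked=[]
Op 4: conn=36 S1=14 S2=45 S3=37 blocked=[]
Op 5: conn=29 S1=14 S2=38 S3=37 blocked=[]
Op 6: conn=21 S1=14 S2=30 S3=37 blocked=[]
Op 7: conn=4 S1=14 S2=13 S3=37 blocked=[]
Op 8: conn=-16 S1=-6 S2=13 S3=37 blocked=[1, 2, 3]
Op 9: conn=1 S1=-6 S2=13 S3=37 blocked=[1]
Op 10: conn=1 S1=-6 S2=38 S3=37 blocked=[1]
Op 11: conn=-17 S1=-6 S2=20 S3=37 blocked=[1, 2, 3]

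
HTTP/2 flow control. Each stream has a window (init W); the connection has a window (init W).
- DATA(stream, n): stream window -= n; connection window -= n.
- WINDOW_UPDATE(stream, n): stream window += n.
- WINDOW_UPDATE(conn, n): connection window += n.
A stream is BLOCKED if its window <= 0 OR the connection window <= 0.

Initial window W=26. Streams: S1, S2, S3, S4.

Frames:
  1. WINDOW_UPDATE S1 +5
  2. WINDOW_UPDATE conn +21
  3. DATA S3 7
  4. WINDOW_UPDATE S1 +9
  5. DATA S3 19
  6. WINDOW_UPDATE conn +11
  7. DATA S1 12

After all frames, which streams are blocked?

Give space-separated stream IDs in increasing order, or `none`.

Answer: S3

Derivation:
Op 1: conn=26 S1=31 S2=26 S3=26 S4=26 blocked=[]
Op 2: conn=47 S1=31 S2=26 S3=26 S4=26 blocked=[]
Op 3: conn=40 S1=31 S2=26 S3=19 S4=26 blocked=[]
Op 4: conn=40 S1=40 S2=26 S3=19 S4=26 blocked=[]
Op 5: conn=21 S1=40 S2=26 S3=0 S4=26 blocked=[3]
Op 6: conn=32 S1=40 S2=26 S3=0 S4=26 blocked=[3]
Op 7: conn=20 S1=28 S2=26 S3=0 S4=26 blocked=[3]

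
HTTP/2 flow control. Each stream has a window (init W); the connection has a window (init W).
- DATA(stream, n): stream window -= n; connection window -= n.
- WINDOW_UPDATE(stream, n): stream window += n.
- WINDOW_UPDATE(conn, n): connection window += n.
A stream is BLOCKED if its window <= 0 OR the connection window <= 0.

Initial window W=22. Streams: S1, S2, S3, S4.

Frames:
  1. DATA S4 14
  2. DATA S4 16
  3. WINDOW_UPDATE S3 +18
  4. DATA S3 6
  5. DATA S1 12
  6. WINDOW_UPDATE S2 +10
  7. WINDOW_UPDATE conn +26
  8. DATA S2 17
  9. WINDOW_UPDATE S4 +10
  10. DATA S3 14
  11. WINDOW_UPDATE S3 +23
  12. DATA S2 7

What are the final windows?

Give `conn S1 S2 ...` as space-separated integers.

Answer: -38 10 8 43 2

Derivation:
Op 1: conn=8 S1=22 S2=22 S3=22 S4=8 blocked=[]
Op 2: conn=-8 S1=22 S2=22 S3=22 S4=-8 blocked=[1, 2, 3, 4]
Op 3: conn=-8 S1=22 S2=22 S3=40 S4=-8 blocked=[1, 2, 3, 4]
Op 4: conn=-14 S1=22 S2=22 S3=34 S4=-8 blocked=[1, 2, 3, 4]
Op 5: conn=-26 S1=10 S2=22 S3=34 S4=-8 blocked=[1, 2, 3, 4]
Op 6: conn=-26 S1=10 S2=32 S3=34 S4=-8 blocked=[1, 2, 3, 4]
Op 7: conn=0 S1=10 S2=32 S3=34 S4=-8 blocked=[1, 2, 3, 4]
Op 8: conn=-17 S1=10 S2=15 S3=34 S4=-8 blocked=[1, 2, 3, 4]
Op 9: conn=-17 S1=10 S2=15 S3=34 S4=2 blocked=[1, 2, 3, 4]
Op 10: conn=-31 S1=10 S2=15 S3=20 S4=2 blocked=[1, 2, 3, 4]
Op 11: conn=-31 S1=10 S2=15 S3=43 S4=2 blocked=[1, 2, 3, 4]
Op 12: conn=-38 S1=10 S2=8 S3=43 S4=2 blocked=[1, 2, 3, 4]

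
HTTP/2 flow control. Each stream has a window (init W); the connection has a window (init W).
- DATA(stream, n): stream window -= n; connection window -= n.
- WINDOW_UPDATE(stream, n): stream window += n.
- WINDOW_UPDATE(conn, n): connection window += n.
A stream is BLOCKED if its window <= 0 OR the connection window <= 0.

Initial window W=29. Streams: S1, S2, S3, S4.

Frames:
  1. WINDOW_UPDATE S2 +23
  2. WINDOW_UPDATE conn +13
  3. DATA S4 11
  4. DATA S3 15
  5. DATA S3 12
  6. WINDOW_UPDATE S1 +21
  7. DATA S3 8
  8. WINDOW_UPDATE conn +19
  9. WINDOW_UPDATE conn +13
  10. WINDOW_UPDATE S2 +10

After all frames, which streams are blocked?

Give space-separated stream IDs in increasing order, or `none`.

Op 1: conn=29 S1=29 S2=52 S3=29 S4=29 blocked=[]
Op 2: conn=42 S1=29 S2=52 S3=29 S4=29 blocked=[]
Op 3: conn=31 S1=29 S2=52 S3=29 S4=18 blocked=[]
Op 4: conn=16 S1=29 S2=52 S3=14 S4=18 blocked=[]
Op 5: conn=4 S1=29 S2=52 S3=2 S4=18 blocked=[]
Op 6: conn=4 S1=50 S2=52 S3=2 S4=18 blocked=[]
Op 7: conn=-4 S1=50 S2=52 S3=-6 S4=18 blocked=[1, 2, 3, 4]
Op 8: conn=15 S1=50 S2=52 S3=-6 S4=18 blocked=[3]
Op 9: conn=28 S1=50 S2=52 S3=-6 S4=18 blocked=[3]
Op 10: conn=28 S1=50 S2=62 S3=-6 S4=18 blocked=[3]

Answer: S3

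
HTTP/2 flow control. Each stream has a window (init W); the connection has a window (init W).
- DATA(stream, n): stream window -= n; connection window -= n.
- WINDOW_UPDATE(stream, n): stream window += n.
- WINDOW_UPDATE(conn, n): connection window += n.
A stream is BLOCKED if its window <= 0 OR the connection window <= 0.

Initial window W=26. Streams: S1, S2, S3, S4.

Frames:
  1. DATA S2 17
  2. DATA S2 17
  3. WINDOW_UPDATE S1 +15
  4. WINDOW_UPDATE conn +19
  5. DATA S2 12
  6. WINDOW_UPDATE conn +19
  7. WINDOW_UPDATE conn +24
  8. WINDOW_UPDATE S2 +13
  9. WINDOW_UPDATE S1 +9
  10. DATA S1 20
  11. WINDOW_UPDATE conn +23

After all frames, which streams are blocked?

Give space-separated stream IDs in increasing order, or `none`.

Op 1: conn=9 S1=26 S2=9 S3=26 S4=26 blocked=[]
Op 2: conn=-8 S1=26 S2=-8 S3=26 S4=26 blocked=[1, 2, 3, 4]
Op 3: conn=-8 S1=41 S2=-8 S3=26 S4=26 blocked=[1, 2, 3, 4]
Op 4: conn=11 S1=41 S2=-8 S3=26 S4=26 blocked=[2]
Op 5: conn=-1 S1=41 S2=-20 S3=26 S4=26 blocked=[1, 2, 3, 4]
Op 6: conn=18 S1=41 S2=-20 S3=26 S4=26 blocked=[2]
Op 7: conn=42 S1=41 S2=-20 S3=26 S4=26 blocked=[2]
Op 8: conn=42 S1=41 S2=-7 S3=26 S4=26 blocked=[2]
Op 9: conn=42 S1=50 S2=-7 S3=26 S4=26 blocked=[2]
Op 10: conn=22 S1=30 S2=-7 S3=26 S4=26 blocked=[2]
Op 11: conn=45 S1=30 S2=-7 S3=26 S4=26 blocked=[2]

Answer: S2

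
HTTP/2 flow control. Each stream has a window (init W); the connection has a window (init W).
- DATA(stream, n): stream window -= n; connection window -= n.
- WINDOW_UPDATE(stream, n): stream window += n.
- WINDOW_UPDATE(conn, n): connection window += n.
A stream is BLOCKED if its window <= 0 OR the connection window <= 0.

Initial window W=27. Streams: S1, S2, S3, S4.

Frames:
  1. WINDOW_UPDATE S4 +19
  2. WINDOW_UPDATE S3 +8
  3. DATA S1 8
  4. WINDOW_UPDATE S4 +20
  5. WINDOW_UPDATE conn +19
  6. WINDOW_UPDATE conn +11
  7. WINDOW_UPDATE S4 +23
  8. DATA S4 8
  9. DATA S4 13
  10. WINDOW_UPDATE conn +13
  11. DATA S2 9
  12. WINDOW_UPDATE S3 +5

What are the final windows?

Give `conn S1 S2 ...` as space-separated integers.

Op 1: conn=27 S1=27 S2=27 S3=27 S4=46 blocked=[]
Op 2: conn=27 S1=27 S2=27 S3=35 S4=46 blocked=[]
Op 3: conn=19 S1=19 S2=27 S3=35 S4=46 blocked=[]
Op 4: conn=19 S1=19 S2=27 S3=35 S4=66 blocked=[]
Op 5: conn=38 S1=19 S2=27 S3=35 S4=66 blocked=[]
Op 6: conn=49 S1=19 S2=27 S3=35 S4=66 blocked=[]
Op 7: conn=49 S1=19 S2=27 S3=35 S4=89 blocked=[]
Op 8: conn=41 S1=19 S2=27 S3=35 S4=81 blocked=[]
Op 9: conn=28 S1=19 S2=27 S3=35 S4=68 blocked=[]
Op 10: conn=41 S1=19 S2=27 S3=35 S4=68 blocked=[]
Op 11: conn=32 S1=19 S2=18 S3=35 S4=68 blocked=[]
Op 12: conn=32 S1=19 S2=18 S3=40 S4=68 blocked=[]

Answer: 32 19 18 40 68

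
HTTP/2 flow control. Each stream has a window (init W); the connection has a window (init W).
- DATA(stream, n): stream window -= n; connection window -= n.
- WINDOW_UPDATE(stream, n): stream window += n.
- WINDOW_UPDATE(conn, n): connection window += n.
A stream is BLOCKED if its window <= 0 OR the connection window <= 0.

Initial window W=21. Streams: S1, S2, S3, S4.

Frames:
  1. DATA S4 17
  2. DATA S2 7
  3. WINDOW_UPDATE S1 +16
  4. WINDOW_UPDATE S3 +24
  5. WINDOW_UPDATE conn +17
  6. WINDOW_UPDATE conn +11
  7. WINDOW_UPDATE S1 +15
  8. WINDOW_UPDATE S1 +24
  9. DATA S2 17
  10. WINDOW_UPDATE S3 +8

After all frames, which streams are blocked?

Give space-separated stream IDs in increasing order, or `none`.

Op 1: conn=4 S1=21 S2=21 S3=21 S4=4 blocked=[]
Op 2: conn=-3 S1=21 S2=14 S3=21 S4=4 blocked=[1, 2, 3, 4]
Op 3: conn=-3 S1=37 S2=14 S3=21 S4=4 blocked=[1, 2, 3, 4]
Op 4: conn=-3 S1=37 S2=14 S3=45 S4=4 blocked=[1, 2, 3, 4]
Op 5: conn=14 S1=37 S2=14 S3=45 S4=4 blocked=[]
Op 6: conn=25 S1=37 S2=14 S3=45 S4=4 blocked=[]
Op 7: conn=25 S1=52 S2=14 S3=45 S4=4 blocked=[]
Op 8: conn=25 S1=76 S2=14 S3=45 S4=4 blocked=[]
Op 9: conn=8 S1=76 S2=-3 S3=45 S4=4 blocked=[2]
Op 10: conn=8 S1=76 S2=-3 S3=53 S4=4 blocked=[2]

Answer: S2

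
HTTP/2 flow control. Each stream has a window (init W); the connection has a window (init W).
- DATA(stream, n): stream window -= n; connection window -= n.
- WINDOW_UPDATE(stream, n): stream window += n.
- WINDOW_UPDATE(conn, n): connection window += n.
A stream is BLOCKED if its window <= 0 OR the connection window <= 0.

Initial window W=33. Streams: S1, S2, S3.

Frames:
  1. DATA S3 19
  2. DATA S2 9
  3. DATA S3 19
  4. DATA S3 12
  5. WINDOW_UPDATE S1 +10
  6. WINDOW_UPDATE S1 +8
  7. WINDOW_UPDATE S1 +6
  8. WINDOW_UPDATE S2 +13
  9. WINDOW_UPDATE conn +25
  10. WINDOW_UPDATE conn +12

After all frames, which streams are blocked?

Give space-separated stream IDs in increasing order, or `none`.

Op 1: conn=14 S1=33 S2=33 S3=14 blocked=[]
Op 2: conn=5 S1=33 S2=24 S3=14 blocked=[]
Op 3: conn=-14 S1=33 S2=24 S3=-5 blocked=[1, 2, 3]
Op 4: conn=-26 S1=33 S2=24 S3=-17 blocked=[1, 2, 3]
Op 5: conn=-26 S1=43 S2=24 S3=-17 blocked=[1, 2, 3]
Op 6: conn=-26 S1=51 S2=24 S3=-17 blocked=[1, 2, 3]
Op 7: conn=-26 S1=57 S2=24 S3=-17 blocked=[1, 2, 3]
Op 8: conn=-26 S1=57 S2=37 S3=-17 blocked=[1, 2, 3]
Op 9: conn=-1 S1=57 S2=37 S3=-17 blocked=[1, 2, 3]
Op 10: conn=11 S1=57 S2=37 S3=-17 blocked=[3]

Answer: S3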